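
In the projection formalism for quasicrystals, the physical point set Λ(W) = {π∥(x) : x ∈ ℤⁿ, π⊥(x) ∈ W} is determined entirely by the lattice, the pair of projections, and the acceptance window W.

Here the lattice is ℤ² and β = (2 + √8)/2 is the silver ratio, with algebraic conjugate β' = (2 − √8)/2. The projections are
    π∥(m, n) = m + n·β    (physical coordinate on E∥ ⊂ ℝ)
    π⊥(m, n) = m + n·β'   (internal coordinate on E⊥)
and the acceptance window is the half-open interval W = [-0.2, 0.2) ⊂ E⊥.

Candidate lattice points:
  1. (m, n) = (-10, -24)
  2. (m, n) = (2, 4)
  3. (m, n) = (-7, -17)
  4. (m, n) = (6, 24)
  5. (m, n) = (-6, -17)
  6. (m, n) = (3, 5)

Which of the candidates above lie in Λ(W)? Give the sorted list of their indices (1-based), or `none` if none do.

1, 3

Numerically β ≈ 2.4142 and β' = −1/β ≈ -0.4142.
#1 (-10,-24): internal coord -10 + (-24)·β' = -0.0589; -0.0589 ∈ [-0.2, 0.2) → IN Λ
#2 (2,4): internal coord 2 + (4)·β' = +0.3431; +0.3431 ∉ [-0.2, 0.2) → out
#3 (-7,-17): internal coord -7 + (-17)·β' = +0.0416; +0.0416 ∈ [-0.2, 0.2) → IN Λ
#4 (6,24): internal coord 6 + (24)·β' = -3.9411; -3.9411 ∉ [-0.2, 0.2) → out
#5 (-6,-17): internal coord -6 + (-17)·β' = +1.0416; +1.0416 ∉ [-0.2, 0.2) → out
#6 (3,5): internal coord 3 + (5)·β' = +0.9289; +0.9289 ∉ [-0.2, 0.2) → out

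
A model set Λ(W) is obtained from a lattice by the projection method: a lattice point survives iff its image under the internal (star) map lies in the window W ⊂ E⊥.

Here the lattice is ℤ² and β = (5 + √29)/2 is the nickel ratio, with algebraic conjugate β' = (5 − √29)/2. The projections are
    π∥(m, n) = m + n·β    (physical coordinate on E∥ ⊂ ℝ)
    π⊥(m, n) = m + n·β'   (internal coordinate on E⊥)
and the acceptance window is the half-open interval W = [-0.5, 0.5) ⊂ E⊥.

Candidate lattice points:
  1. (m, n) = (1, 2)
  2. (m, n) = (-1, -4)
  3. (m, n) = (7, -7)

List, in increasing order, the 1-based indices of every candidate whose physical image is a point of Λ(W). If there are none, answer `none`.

2

β' = (5−√29)/2 ≈ -0.19258.
candidate 1: (m,n)=(1,2) → π∥ = 1+2·β ≈ 11.38516, π⊥ = 1+2·β' ≈ 0.61484 ∉ [-0.5, 0.5) ⇒ out
candidate 2: (m,n)=(-1,-4) → π∥ = -1-4·β ≈ -21.77033, π⊥ = -1-4·β' ≈ -0.22967 ∈ [-0.5, 0.5) ⇒ IN Λ
candidate 3: (m,n)=(7,-7) → π∥ = 7-7·β ≈ -29.34808, π⊥ = 7-7·β' ≈ 8.34808 ∉ [-0.5, 0.5) ⇒ out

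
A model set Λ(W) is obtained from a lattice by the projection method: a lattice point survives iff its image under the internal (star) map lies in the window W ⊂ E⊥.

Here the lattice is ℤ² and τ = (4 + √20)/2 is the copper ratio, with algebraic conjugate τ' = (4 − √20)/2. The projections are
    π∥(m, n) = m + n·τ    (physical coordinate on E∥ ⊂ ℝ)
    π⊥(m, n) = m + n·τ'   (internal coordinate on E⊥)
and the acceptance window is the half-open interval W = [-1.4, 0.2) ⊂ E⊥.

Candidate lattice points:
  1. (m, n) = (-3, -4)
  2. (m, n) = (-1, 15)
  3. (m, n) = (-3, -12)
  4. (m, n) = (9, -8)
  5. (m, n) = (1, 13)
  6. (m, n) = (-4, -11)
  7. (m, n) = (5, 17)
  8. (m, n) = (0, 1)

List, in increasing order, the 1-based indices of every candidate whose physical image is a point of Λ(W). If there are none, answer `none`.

Compute τ' = (4−√20)/2 = -0.23607, so π⊥(m,n) = m -0.23607·n.
#1 (-3,-4): internal coord -3 + (-4)·τ' = -2.05573; -2.05573 ∉ [-1.4, 0.2) → out
#2 (-1,15): internal coord -1 + (15)·τ' = -4.54102; -4.54102 ∉ [-1.4, 0.2) → out
#3 (-3,-12): internal coord -3 + (-12)·τ' = -0.16718; -0.16718 ∈ [-1.4, 0.2) → IN Λ
#4 (9,-8): internal coord 9 + (-8)·τ' = +10.88854; +10.88854 ∉ [-1.4, 0.2) → out
#5 (1,13): internal coord 1 + (13)·τ' = -2.06888; -2.06888 ∉ [-1.4, 0.2) → out
#6 (-4,-11): internal coord -4 + (-11)·τ' = -1.40325; -1.40325 ∉ [-1.4, 0.2) → out
#7 (5,17): internal coord 5 + (17)·τ' = +0.98684; +0.98684 ∉ [-1.4, 0.2) → out
#8 (0,1): internal coord 0 + (1)·τ' = -0.23607; -0.23607 ∈ [-1.4, 0.2) → IN Λ

3, 8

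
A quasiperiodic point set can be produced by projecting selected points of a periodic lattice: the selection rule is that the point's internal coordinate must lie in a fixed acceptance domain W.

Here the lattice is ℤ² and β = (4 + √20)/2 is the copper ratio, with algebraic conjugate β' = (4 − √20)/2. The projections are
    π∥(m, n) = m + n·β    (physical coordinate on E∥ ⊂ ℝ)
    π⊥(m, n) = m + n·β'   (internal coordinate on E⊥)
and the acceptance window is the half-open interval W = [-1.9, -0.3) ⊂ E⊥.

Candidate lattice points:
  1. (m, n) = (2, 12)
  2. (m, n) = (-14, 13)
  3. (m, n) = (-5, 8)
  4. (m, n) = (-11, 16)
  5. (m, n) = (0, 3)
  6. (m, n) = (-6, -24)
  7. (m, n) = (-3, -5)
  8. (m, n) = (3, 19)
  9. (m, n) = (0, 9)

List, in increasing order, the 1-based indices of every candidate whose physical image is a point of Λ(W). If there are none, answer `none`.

Compute β' = (4−√20)/2 = -0.23607, so π⊥(m,n) = m -0.23607·n.
candidate 1: (m,n)=(2,12) → π∥ = 2+12·β ≈ 52.83282, π⊥ = 2+12·β' ≈ -0.83282 ∈ [-1.9, -0.3) ⇒ IN Λ
candidate 2: (m,n)=(-14,13) → π∥ = -14+13·β ≈ 41.06888, π⊥ = -14+13·β' ≈ -17.06888 ∉ [-1.9, -0.3) ⇒ out
candidate 3: (m,n)=(-5,8) → π∥ = -5+8·β ≈ 28.88854, π⊥ = -5+8·β' ≈ -6.88854 ∉ [-1.9, -0.3) ⇒ out
candidate 4: (m,n)=(-11,16) → π∥ = -11+16·β ≈ 56.77709, π⊥ = -11+16·β' ≈ -14.77709 ∉ [-1.9, -0.3) ⇒ out
candidate 5: (m,n)=(0,3) → π∥ = 0+3·β ≈ 12.70820, π⊥ = 0+3·β' ≈ -0.70820 ∈ [-1.9, -0.3) ⇒ IN Λ
candidate 6: (m,n)=(-6,-24) → π∥ = -6-24·β ≈ -107.66563, π⊥ = -6-24·β' ≈ -0.33437 ∈ [-1.9, -0.3) ⇒ IN Λ
candidate 7: (m,n)=(-3,-5) → π∥ = -3-5·β ≈ -24.18034, π⊥ = -3-5·β' ≈ -1.81966 ∈ [-1.9, -0.3) ⇒ IN Λ
candidate 8: (m,n)=(3,19) → π∥ = 3+19·β ≈ 83.48529, π⊥ = 3+19·β' ≈ -1.48529 ∈ [-1.9, -0.3) ⇒ IN Λ
candidate 9: (m,n)=(0,9) → π∥ = 0+9·β ≈ 38.12461, π⊥ = 0+9·β' ≈ -2.12461 ∉ [-1.9, -0.3) ⇒ out

1, 5, 6, 7, 8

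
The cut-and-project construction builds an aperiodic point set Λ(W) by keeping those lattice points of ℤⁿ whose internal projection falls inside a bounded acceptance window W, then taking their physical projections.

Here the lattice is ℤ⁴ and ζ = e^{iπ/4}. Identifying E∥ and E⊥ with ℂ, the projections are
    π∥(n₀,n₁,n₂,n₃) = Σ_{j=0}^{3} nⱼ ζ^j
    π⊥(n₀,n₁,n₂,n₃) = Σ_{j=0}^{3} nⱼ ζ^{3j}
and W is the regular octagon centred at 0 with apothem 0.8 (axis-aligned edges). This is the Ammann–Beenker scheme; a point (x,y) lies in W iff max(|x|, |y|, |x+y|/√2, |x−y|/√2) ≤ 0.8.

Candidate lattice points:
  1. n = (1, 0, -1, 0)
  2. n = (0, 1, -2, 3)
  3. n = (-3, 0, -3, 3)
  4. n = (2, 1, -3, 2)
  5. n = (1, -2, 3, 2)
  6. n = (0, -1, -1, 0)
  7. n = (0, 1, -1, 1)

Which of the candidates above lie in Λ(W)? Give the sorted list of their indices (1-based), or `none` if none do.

6

Internal map: ζ^{3j} for j=0..3 gives (1,0), (−√2/2,√2/2), (0,−1), (√2/2,√2/2).
candidate 1: n = (1, 0, -1, 0) → π⊥ ≈ (+1.00000, +1.00000); max(|x|,|y|,|x±y|/√2) = 1.41421 > 0.8 ⇒ ∉ W
candidate 2: n = (0, 1, -2, 3) → π⊥ ≈ (+1.41421, +4.82843); max(|x|,|y|,|x±y|/√2) = 4.82843 > 0.8 ⇒ ∉ W
candidate 3: n = (-3, 0, -3, 3) → π⊥ ≈ (-0.87868, +5.12132); max(|x|,|y|,|x±y|/√2) = 5.12132 > 0.8 ⇒ ∉ W
candidate 4: n = (2, 1, -3, 2) → π⊥ ≈ (+2.70711, +5.12132); max(|x|,|y|,|x±y|/√2) = 5.53553 > 0.8 ⇒ ∉ W
candidate 5: n = (1, -2, 3, 2) → π⊥ ≈ (+3.82843, -3.00000); max(|x|,|y|,|x±y|/√2) = 4.82843 > 0.8 ⇒ ∉ W
candidate 6: n = (0, -1, -1, 0) → π⊥ ≈ (+0.70711, +0.29289); max(|x|,|y|,|x±y|/√2) = 0.70711 ≤ 0.8 ⇒ ∈ W
candidate 7: n = (0, 1, -1, 1) → π⊥ ≈ (+0.00000, +2.41421); max(|x|,|y|,|x±y|/√2) = 2.41421 > 0.8 ⇒ ∉ W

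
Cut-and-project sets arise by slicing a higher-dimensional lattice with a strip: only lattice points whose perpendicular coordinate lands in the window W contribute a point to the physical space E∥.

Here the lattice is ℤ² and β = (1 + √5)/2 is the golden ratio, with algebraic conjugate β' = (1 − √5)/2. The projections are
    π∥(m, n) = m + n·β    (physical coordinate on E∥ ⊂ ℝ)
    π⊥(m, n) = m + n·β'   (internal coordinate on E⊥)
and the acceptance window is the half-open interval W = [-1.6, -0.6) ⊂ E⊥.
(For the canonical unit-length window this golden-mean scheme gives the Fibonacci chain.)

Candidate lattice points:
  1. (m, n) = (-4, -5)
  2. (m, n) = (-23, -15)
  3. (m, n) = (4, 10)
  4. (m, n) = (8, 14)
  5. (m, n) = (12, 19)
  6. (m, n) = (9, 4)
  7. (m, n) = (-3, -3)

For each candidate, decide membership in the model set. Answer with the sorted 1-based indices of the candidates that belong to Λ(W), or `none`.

1, 4, 7

Compute β' = (1−√5)/2 = -0.61803, so π⊥(m,n) = m -0.61803·n.
candidate 1: (m,n)=(-4,-5) → π∥ = -4-5·β ≈ -12.09017, π⊥ = -4-5·β' ≈ -0.90983 ∈ [-1.6, -0.6) ⇒ IN Λ
candidate 2: (m,n)=(-23,-15) → π∥ = -23-15·β ≈ -47.27051, π⊥ = -23-15·β' ≈ -13.72949 ∉ [-1.6, -0.6) ⇒ out
candidate 3: (m,n)=(4,10) → π∥ = 4+10·β ≈ 20.18034, π⊥ = 4+10·β' ≈ -2.18034 ∉ [-1.6, -0.6) ⇒ out
candidate 4: (m,n)=(8,14) → π∥ = 8+14·β ≈ 30.65248, π⊥ = 8+14·β' ≈ -0.65248 ∈ [-1.6, -0.6) ⇒ IN Λ
candidate 5: (m,n)=(12,19) → π∥ = 12+19·β ≈ 42.74265, π⊥ = 12+19·β' ≈ 0.25735 ∉ [-1.6, -0.6) ⇒ out
candidate 6: (m,n)=(9,4) → π∥ = 9+4·β ≈ 15.47214, π⊥ = 9+4·β' ≈ 6.52786 ∉ [-1.6, -0.6) ⇒ out
candidate 7: (m,n)=(-3,-3) → π∥ = -3-3·β ≈ -7.85410, π⊥ = -3-3·β' ≈ -1.14590 ∈ [-1.6, -0.6) ⇒ IN Λ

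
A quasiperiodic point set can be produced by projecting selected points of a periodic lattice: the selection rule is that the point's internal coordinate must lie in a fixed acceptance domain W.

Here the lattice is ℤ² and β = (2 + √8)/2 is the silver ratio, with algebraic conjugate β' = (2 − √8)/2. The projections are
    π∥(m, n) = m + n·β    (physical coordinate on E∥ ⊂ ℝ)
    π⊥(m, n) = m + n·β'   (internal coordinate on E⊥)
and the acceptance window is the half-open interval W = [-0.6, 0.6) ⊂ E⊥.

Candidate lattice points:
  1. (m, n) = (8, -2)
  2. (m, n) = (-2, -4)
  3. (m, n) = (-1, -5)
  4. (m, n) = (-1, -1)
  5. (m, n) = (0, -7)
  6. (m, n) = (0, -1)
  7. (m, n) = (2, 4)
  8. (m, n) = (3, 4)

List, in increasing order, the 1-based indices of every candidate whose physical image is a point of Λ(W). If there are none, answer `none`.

β' = (2−√8)/2 ≈ -0.4142.
[1] lift (8,-2): star map gives 8.8284; window check -0.6 ≤ 8.8284 < 0.6 is false → out
[2] lift (-2,-4): star map gives -0.3431; window check -0.6 ≤ -0.3431 < 0.6 is true → IN Λ
[3] lift (-1,-5): star map gives 1.0711; window check -0.6 ≤ 1.0711 < 0.6 is false → out
[4] lift (-1,-1): star map gives -0.5858; window check -0.6 ≤ -0.5858 < 0.6 is true → IN Λ
[5] lift (0,-7): star map gives 2.8995; window check -0.6 ≤ 2.8995 < 0.6 is false → out
[6] lift (0,-1): star map gives 0.4142; window check -0.6 ≤ 0.4142 < 0.6 is true → IN Λ
[7] lift (2,4): star map gives 0.3431; window check -0.6 ≤ 0.3431 < 0.6 is true → IN Λ
[8] lift (3,4): star map gives 1.3431; window check -0.6 ≤ 1.3431 < 0.6 is false → out

2, 4, 6, 7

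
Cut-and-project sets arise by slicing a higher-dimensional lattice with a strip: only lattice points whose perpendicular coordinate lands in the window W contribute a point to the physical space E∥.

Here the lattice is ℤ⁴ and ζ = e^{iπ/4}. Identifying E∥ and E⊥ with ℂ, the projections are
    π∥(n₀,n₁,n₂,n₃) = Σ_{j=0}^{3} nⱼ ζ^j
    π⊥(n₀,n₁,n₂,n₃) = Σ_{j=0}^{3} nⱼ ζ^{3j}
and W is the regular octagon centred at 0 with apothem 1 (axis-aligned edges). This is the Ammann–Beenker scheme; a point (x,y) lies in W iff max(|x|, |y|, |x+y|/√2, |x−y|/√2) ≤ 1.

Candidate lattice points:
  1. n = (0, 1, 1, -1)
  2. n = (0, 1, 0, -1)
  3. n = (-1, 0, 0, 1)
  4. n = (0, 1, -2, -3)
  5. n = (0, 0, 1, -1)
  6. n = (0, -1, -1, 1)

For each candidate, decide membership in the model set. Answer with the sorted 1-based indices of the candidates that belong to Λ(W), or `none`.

π⊥(n) = n₀ + n₁ζ³ + n₂ζ⁶ + n₃ζ⁹ where ζ = e^{iπ/4}.
#1 (0, 1, 1, -1): internal (-1.4142, -1.0000); octagon support 1.7071 vs apothem 1 → ∉ W
#2 (0, 1, 0, -1): internal (-1.4142, 0.0000); octagon support 1.4142 vs apothem 1 → ∉ W
#3 (-1, 0, 0, 1): internal (-0.2929, 0.7071); octagon support 0.7071 vs apothem 1 → ∈ W
#4 (0, 1, -2, -3): internal (-2.8284, 0.5858); octagon support 2.8284 vs apothem 1 → ∉ W
#5 (0, 0, 1, -1): internal (-0.7071, -1.7071); octagon support 1.7071 vs apothem 1 → ∉ W
#6 (0, -1, -1, 1): internal (1.4142, 1.0000); octagon support 1.7071 vs apothem 1 → ∉ W

3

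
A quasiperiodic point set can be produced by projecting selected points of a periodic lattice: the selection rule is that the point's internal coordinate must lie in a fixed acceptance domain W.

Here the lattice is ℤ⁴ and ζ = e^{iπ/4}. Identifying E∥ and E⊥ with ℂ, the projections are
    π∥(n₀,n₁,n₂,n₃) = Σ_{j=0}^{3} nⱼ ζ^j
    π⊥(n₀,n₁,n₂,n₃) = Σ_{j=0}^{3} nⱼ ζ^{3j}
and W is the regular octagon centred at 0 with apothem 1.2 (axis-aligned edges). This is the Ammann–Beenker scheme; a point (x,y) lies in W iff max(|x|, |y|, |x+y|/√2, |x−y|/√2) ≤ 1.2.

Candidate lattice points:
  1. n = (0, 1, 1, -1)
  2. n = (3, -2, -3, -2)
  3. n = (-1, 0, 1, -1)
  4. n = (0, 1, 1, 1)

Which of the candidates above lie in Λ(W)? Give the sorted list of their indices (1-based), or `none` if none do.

4

π⊥(n) = n₀ + n₁ζ³ + n₂ζ⁶ + n₃ζ⁹ where ζ = e^{iπ/4}.
candidate 1: n = (0, 1, 1, -1) → π⊥ ≈ (-1.41421, -1.00000); max(|x|,|y|,|x±y|/√2) = 1.70711 > 1.2 ⇒ ∉ W
candidate 2: n = (3, -2, -3, -2) → π⊥ ≈ (+3.00000, +0.17157); max(|x|,|y|,|x±y|/√2) = 3.00000 > 1.2 ⇒ ∉ W
candidate 3: n = (-1, 0, 1, -1) → π⊥ ≈ (-1.70711, -1.70711); max(|x|,|y|,|x±y|/√2) = 2.41421 > 1.2 ⇒ ∉ W
candidate 4: n = (0, 1, 1, 1) → π⊥ ≈ (+0.00000, +0.41421); max(|x|,|y|,|x±y|/√2) = 0.41421 ≤ 1.2 ⇒ ∈ W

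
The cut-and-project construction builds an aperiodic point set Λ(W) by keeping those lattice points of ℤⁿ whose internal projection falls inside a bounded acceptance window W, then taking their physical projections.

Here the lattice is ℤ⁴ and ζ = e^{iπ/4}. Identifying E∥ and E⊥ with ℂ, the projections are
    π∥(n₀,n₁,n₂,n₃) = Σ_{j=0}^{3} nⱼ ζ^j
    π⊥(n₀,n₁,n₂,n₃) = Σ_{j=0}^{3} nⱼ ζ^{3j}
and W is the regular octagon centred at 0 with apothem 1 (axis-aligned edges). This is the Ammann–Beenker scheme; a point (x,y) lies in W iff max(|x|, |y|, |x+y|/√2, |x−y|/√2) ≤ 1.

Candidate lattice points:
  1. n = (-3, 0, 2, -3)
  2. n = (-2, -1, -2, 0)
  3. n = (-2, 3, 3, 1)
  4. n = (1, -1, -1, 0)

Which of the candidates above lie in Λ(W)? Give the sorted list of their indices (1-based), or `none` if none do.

Internal map: ζ^{3j} for j=0..3 gives (1,0), (−√2/2,√2/2), (0,−1), (√2/2,√2/2).
candidate 1: n = (-3, 0, 2, -3) → π⊥ ≈ (-5.1213, -4.1213); max(|x|,|y|,|x±y|/√2) = 6.5355 > 1 ⇒ ∉ W
candidate 2: n = (-2, -1, -2, 0) → π⊥ ≈ (-1.2929, +1.2929); max(|x|,|y|,|x±y|/√2) = 1.8284 > 1 ⇒ ∉ W
candidate 3: n = (-2, 3, 3, 1) → π⊥ ≈ (-3.4142, -0.1716); max(|x|,|y|,|x±y|/√2) = 3.4142 > 1 ⇒ ∉ W
candidate 4: n = (1, -1, -1, 0) → π⊥ ≈ (+1.7071, +0.2929); max(|x|,|y|,|x±y|/√2) = 1.7071 > 1 ⇒ ∉ W

none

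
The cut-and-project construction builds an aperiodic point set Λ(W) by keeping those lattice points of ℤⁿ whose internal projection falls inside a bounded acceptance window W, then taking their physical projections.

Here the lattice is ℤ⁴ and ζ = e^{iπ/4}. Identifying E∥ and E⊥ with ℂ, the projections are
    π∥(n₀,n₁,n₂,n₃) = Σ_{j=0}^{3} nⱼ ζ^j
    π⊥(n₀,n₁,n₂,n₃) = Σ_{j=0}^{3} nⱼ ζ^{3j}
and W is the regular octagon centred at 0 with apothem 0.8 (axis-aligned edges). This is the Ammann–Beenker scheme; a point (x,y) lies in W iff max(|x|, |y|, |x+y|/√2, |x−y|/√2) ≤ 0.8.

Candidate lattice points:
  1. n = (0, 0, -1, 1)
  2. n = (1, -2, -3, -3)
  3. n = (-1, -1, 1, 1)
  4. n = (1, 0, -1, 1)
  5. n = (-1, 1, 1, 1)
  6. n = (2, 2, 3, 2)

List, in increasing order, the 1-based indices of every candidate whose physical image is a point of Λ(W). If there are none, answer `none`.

2

π⊥(n) = n₀ + n₁ζ³ + n₂ζ⁶ + n₃ζ⁹ where ζ = e^{iπ/4}.
candidate 1: n = (0, 0, -1, 1) → π⊥ ≈ (+0.70711, +1.70711); max(|x|,|y|,|x±y|/√2) = 1.70711 > 0.8 ⇒ ∉ W
candidate 2: n = (1, -2, -3, -3) → π⊥ ≈ (+0.29289, -0.53553); max(|x|,|y|,|x±y|/√2) = 0.58579 ≤ 0.8 ⇒ ∈ W
candidate 3: n = (-1, -1, 1, 1) → π⊥ ≈ (+0.41421, -1.00000); max(|x|,|y|,|x±y|/√2) = 1.00000 > 0.8 ⇒ ∉ W
candidate 4: n = (1, 0, -1, 1) → π⊥ ≈ (+1.70711, +1.70711); max(|x|,|y|,|x±y|/√2) = 2.41421 > 0.8 ⇒ ∉ W
candidate 5: n = (-1, 1, 1, 1) → π⊥ ≈ (-1.00000, +0.41421); max(|x|,|y|,|x±y|/√2) = 1.00000 > 0.8 ⇒ ∉ W
candidate 6: n = (2, 2, 3, 2) → π⊥ ≈ (+2.00000, -0.17157); max(|x|,|y|,|x±y|/√2) = 2.00000 > 0.8 ⇒ ∉ W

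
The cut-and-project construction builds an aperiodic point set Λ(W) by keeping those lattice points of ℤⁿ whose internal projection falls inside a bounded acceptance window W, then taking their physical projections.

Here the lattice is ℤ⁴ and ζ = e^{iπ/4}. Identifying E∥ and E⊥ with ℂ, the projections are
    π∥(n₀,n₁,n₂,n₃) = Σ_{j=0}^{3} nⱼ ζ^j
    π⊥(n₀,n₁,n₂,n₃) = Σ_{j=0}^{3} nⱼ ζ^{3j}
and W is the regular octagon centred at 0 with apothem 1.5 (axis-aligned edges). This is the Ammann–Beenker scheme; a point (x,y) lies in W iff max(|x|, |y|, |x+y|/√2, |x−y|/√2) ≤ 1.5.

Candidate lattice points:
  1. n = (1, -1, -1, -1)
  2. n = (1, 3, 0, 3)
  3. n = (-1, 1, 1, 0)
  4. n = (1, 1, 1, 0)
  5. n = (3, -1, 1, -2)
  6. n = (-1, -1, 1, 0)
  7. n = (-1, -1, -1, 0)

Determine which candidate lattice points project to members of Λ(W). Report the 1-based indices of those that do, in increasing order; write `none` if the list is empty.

π⊥(n) = n₀ + n₁ζ³ + n₂ζ⁶ + n₃ζ⁹ where ζ = e^{iπ/4}.
#1 (1, -1, -1, -1): internal (1.0000, -0.4142); octagon support 1.0000 vs apothem 1.5 → ∈ W
#2 (1, 3, 0, 3): internal (1.0000, 4.2426); octagon support 4.2426 vs apothem 1.5 → ∉ W
#3 (-1, 1, 1, 0): internal (-1.7071, -0.2929); octagon support 1.7071 vs apothem 1.5 → ∉ W
#4 (1, 1, 1, 0): internal (0.2929, -0.2929); octagon support 0.4142 vs apothem 1.5 → ∈ W
#5 (3, -1, 1, -2): internal (2.2929, -3.1213); octagon support 3.8284 vs apothem 1.5 → ∉ W
#6 (-1, -1, 1, 0): internal (-0.2929, -1.7071); octagon support 1.7071 vs apothem 1.5 → ∉ W
#7 (-1, -1, -1, 0): internal (-0.2929, 0.2929); octagon support 0.4142 vs apothem 1.5 → ∈ W

1, 4, 7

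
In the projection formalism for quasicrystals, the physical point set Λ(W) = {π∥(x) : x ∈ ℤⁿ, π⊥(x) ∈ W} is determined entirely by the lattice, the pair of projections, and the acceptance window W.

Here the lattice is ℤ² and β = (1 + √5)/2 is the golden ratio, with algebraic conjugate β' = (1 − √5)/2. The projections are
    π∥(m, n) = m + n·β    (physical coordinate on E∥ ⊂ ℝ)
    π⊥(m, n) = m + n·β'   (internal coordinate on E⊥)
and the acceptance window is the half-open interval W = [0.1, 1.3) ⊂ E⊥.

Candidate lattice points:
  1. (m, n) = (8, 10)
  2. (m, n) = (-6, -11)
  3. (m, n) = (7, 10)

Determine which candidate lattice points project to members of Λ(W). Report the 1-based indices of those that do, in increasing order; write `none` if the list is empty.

β' = (1−√5)/2 ≈ -0.61803.
[1] lift (8,10): star map gives 1.81966; window check 0.1 ≤ 1.81966 < 1.3 is false → out
[2] lift (-6,-11): star map gives 0.79837; window check 0.1 ≤ 0.79837 < 1.3 is true → IN Λ
[3] lift (7,10): star map gives 0.81966; window check 0.1 ≤ 0.81966 < 1.3 is true → IN Λ

2, 3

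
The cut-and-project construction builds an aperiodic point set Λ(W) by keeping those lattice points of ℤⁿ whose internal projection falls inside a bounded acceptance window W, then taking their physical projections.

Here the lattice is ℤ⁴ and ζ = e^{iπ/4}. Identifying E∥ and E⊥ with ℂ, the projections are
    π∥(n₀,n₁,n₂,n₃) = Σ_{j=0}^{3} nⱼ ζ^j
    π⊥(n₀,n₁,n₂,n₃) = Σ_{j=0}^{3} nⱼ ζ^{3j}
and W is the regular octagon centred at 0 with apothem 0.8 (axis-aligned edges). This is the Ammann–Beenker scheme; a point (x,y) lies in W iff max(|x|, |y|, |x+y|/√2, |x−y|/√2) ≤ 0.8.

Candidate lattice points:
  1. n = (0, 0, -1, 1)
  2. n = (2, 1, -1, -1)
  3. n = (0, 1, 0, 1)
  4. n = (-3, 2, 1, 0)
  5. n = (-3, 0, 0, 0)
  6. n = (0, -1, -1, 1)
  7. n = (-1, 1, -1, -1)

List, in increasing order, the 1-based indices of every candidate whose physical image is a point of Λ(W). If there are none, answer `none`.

none

With ζ = e^{iπ/4} the internal vectors are ζ^0,ζ^3,ζ^6,ζ^9.
#1 (0, 0, -1, 1): internal (0.7071, 1.7071); octagon support 1.7071 vs apothem 0.8 → ∉ W
#2 (2, 1, -1, -1): internal (0.5858, 1.0000); octagon support 1.1213 vs apothem 0.8 → ∉ W
#3 (0, 1, 0, 1): internal (0.0000, 1.4142); octagon support 1.4142 vs apothem 0.8 → ∉ W
#4 (-3, 2, 1, 0): internal (-4.4142, 0.4142); octagon support 4.4142 vs apothem 0.8 → ∉ W
#5 (-3, 0, 0, 0): internal (-3.0000, 0.0000); octagon support 3.0000 vs apothem 0.8 → ∉ W
#6 (0, -1, -1, 1): internal (1.4142, 1.0000); octagon support 1.7071 vs apothem 0.8 → ∉ W
#7 (-1, 1, -1, -1): internal (-2.4142, 1.0000); octagon support 2.4142 vs apothem 0.8 → ∉ W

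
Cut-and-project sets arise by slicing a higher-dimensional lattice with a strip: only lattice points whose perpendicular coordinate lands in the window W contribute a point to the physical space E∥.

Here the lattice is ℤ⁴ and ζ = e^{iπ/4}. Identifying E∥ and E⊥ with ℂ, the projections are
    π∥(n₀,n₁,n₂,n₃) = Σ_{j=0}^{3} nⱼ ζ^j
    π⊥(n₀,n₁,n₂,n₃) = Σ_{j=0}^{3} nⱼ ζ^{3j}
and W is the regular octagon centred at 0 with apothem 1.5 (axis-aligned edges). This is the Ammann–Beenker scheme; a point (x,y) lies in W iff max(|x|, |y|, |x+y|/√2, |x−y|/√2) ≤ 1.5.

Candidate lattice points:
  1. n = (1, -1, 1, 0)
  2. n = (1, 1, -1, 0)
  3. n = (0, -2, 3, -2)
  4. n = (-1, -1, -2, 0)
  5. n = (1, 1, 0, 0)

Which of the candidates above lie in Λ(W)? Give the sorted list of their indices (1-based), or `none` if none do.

4, 5

Internal map: ζ^{3j} for j=0..3 gives (1,0), (−√2/2,√2/2), (0,−1), (√2/2,√2/2).
candidate 1: n = (1, -1, 1, 0) → π⊥ ≈ (+1.707107, -1.707107); max(|x|,|y|,|x±y|/√2) = 2.414214 > 1.5 ⇒ ∉ W
candidate 2: n = (1, 1, -1, 0) → π⊥ ≈ (+0.292893, +1.707107); max(|x|,|y|,|x±y|/√2) = 1.707107 > 1.5 ⇒ ∉ W
candidate 3: n = (0, -2, 3, -2) → π⊥ ≈ (+0.000000, -5.828427); max(|x|,|y|,|x±y|/√2) = 5.828427 > 1.5 ⇒ ∉ W
candidate 4: n = (-1, -1, -2, 0) → π⊥ ≈ (-0.292893, +1.292893); max(|x|,|y|,|x±y|/√2) = 1.292893 ≤ 1.5 ⇒ ∈ W
candidate 5: n = (1, 1, 0, 0) → π⊥ ≈ (+0.292893, +0.707107); max(|x|,|y|,|x±y|/√2) = 0.707107 ≤ 1.5 ⇒ ∈ W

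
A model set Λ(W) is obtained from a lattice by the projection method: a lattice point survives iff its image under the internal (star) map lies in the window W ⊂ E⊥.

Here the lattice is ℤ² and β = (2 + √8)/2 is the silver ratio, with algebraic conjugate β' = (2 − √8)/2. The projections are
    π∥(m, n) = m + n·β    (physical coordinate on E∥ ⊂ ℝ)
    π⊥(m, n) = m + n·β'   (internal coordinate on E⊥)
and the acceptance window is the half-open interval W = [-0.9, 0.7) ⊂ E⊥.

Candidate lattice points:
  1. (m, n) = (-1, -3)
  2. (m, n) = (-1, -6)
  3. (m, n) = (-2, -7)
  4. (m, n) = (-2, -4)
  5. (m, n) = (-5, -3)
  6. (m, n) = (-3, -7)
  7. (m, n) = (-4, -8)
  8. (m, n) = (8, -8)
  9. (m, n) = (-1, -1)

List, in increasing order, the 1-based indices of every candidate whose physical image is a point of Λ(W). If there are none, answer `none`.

1, 4, 6, 7, 9

Numerically β ≈ 2.4142 and β' = −1/β ≈ -0.4142.
candidate 1: (m,n)=(-1,-3) → π∥ = -1-3·β ≈ -8.2426, π⊥ = -1-3·β' ≈ 0.2426 ∈ [-0.9, 0.7) ⇒ IN Λ
candidate 2: (m,n)=(-1,-6) → π∥ = -1-6·β ≈ -15.4853, π⊥ = -1-6·β' ≈ 1.4853 ∉ [-0.9, 0.7) ⇒ out
candidate 3: (m,n)=(-2,-7) → π∥ = -2-7·β ≈ -18.8995, π⊥ = -2-7·β' ≈ 0.8995 ∉ [-0.9, 0.7) ⇒ out
candidate 4: (m,n)=(-2,-4) → π∥ = -2-4·β ≈ -11.6569, π⊥ = -2-4·β' ≈ -0.3431 ∈ [-0.9, 0.7) ⇒ IN Λ
candidate 5: (m,n)=(-5,-3) → π∥ = -5-3·β ≈ -12.2426, π⊥ = -5-3·β' ≈ -3.7574 ∉ [-0.9, 0.7) ⇒ out
candidate 6: (m,n)=(-3,-7) → π∥ = -3-7·β ≈ -19.8995, π⊥ = -3-7·β' ≈ -0.1005 ∈ [-0.9, 0.7) ⇒ IN Λ
candidate 7: (m,n)=(-4,-8) → π∥ = -4-8·β ≈ -23.3137, π⊥ = -4-8·β' ≈ -0.6863 ∈ [-0.9, 0.7) ⇒ IN Λ
candidate 8: (m,n)=(8,-8) → π∥ = 8-8·β ≈ -11.3137, π⊥ = 8-8·β' ≈ 11.3137 ∉ [-0.9, 0.7) ⇒ out
candidate 9: (m,n)=(-1,-1) → π∥ = -1-1·β ≈ -3.4142, π⊥ = -1-1·β' ≈ -0.5858 ∈ [-0.9, 0.7) ⇒ IN Λ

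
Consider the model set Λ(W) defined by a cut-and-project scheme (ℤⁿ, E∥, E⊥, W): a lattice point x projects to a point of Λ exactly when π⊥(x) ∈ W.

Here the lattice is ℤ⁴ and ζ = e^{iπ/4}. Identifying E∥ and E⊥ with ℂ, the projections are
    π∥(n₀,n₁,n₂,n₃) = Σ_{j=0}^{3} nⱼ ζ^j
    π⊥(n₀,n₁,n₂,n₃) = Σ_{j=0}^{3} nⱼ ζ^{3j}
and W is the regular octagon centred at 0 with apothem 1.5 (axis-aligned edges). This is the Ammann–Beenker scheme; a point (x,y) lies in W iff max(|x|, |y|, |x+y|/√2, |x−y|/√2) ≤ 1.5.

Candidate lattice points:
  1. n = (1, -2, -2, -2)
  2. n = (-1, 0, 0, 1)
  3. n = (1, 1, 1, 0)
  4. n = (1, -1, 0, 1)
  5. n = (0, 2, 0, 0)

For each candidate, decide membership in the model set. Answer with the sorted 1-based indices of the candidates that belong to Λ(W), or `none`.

1, 2, 3

With ζ = e^{iπ/4} the internal vectors are ζ^0,ζ^3,ζ^6,ζ^9.
#1 (1, -2, -2, -2): internal (1.0000, -0.8284); octagon support 1.2929 vs apothem 1.5 → ∈ W
#2 (-1, 0, 0, 1): internal (-0.2929, 0.7071); octagon support 0.7071 vs apothem 1.5 → ∈ W
#3 (1, 1, 1, 0): internal (0.2929, -0.2929); octagon support 0.4142 vs apothem 1.5 → ∈ W
#4 (1, -1, 0, 1): internal (2.4142, 0.0000); octagon support 2.4142 vs apothem 1.5 → ∉ W
#5 (0, 2, 0, 0): internal (-1.4142, 1.4142); octagon support 2.0000 vs apothem 1.5 → ∉ W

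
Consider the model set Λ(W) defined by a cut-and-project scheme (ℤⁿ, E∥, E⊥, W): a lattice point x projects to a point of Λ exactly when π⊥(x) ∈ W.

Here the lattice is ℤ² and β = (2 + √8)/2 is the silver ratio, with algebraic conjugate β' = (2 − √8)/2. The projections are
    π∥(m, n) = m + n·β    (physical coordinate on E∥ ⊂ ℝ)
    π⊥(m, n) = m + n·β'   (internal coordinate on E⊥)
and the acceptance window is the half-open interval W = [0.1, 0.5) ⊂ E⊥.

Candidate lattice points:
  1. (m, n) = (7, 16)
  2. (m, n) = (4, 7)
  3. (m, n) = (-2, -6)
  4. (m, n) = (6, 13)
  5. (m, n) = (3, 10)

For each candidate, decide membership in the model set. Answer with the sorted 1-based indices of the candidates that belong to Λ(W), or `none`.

1, 3

β' = (2−√8)/2 ≈ -0.4142.
candidate 1: (m,n)=(7,16) → π∥ = 7+16·β ≈ 45.6274, π⊥ = 7+16·β' ≈ 0.3726 ∈ [0.1, 0.5) ⇒ IN Λ
candidate 2: (m,n)=(4,7) → π∥ = 4+7·β ≈ 20.8995, π⊥ = 4+7·β' ≈ 1.1005 ∉ [0.1, 0.5) ⇒ out
candidate 3: (m,n)=(-2,-6) → π∥ = -2-6·β ≈ -16.4853, π⊥ = -2-6·β' ≈ 0.4853 ∈ [0.1, 0.5) ⇒ IN Λ
candidate 4: (m,n)=(6,13) → π∥ = 6+13·β ≈ 37.3848, π⊥ = 6+13·β' ≈ 0.6152 ∉ [0.1, 0.5) ⇒ out
candidate 5: (m,n)=(3,10) → π∥ = 3+10·β ≈ 27.1421, π⊥ = 3+10·β' ≈ -1.1421 ∉ [0.1, 0.5) ⇒ out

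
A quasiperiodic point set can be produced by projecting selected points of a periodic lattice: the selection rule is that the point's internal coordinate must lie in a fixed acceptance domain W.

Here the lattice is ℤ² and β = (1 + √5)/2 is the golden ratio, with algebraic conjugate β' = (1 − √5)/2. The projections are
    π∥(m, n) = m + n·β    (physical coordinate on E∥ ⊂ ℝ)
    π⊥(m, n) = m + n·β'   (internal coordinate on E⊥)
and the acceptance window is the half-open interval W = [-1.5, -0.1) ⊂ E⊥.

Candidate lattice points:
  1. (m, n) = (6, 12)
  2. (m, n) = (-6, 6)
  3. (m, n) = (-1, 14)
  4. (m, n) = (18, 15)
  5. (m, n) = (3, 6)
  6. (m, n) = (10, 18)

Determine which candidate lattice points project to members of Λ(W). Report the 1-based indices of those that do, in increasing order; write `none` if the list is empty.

1, 5, 6

Numerically β ≈ 1.618034 and β' = −1/β ≈ -0.618034.
candidate 1: (m,n)=(6,12) → π∥ = 6+12·β ≈ 25.416408, π⊥ = 6+12·β' ≈ -1.416408 ∈ [-1.5, -0.1) ⇒ IN Λ
candidate 2: (m,n)=(-6,6) → π∥ = -6+6·β ≈ 3.708204, π⊥ = -6+6·β' ≈ -9.708204 ∉ [-1.5, -0.1) ⇒ out
candidate 3: (m,n)=(-1,14) → π∥ = -1+14·β ≈ 21.652476, π⊥ = -1+14·β' ≈ -9.652476 ∉ [-1.5, -0.1) ⇒ out
candidate 4: (m,n)=(18,15) → π∥ = 18+15·β ≈ 42.270510, π⊥ = 18+15·β' ≈ 8.729490 ∉ [-1.5, -0.1) ⇒ out
candidate 5: (m,n)=(3,6) → π∥ = 3+6·β ≈ 12.708204, π⊥ = 3+6·β' ≈ -0.708204 ∈ [-1.5, -0.1) ⇒ IN Λ
candidate 6: (m,n)=(10,18) → π∥ = 10+18·β ≈ 39.124612, π⊥ = 10+18·β' ≈ -1.124612 ∈ [-1.5, -0.1) ⇒ IN Λ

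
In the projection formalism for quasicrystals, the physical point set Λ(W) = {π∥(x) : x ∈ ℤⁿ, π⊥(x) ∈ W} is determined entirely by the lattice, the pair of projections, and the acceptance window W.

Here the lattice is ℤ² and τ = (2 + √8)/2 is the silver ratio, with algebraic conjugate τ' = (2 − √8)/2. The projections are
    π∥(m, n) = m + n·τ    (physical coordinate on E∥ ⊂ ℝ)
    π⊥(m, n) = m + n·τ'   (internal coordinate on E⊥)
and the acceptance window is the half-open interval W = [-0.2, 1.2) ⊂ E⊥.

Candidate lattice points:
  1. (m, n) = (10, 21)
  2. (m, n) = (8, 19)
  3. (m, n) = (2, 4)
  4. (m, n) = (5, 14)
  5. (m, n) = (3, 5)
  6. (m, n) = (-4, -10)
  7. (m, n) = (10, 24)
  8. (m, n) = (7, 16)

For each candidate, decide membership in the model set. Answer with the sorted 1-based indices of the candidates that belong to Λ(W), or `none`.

Numerically τ ≈ 2.4142 and τ' = −1/τ ≈ -0.4142.
#1 (10,21): internal coord 10 + (21)·τ' = +1.3015; +1.3015 ∉ [-0.2, 1.2) → out
#2 (8,19): internal coord 8 + (19)·τ' = +0.1299; +0.1299 ∈ [-0.2, 1.2) → IN Λ
#3 (2,4): internal coord 2 + (4)·τ' = +0.3431; +0.3431 ∈ [-0.2, 1.2) → IN Λ
#4 (5,14): internal coord 5 + (14)·τ' = -0.7990; -0.7990 ∉ [-0.2, 1.2) → out
#5 (3,5): internal coord 3 + (5)·τ' = +0.9289; +0.9289 ∈ [-0.2, 1.2) → IN Λ
#6 (-4,-10): internal coord -4 + (-10)·τ' = +0.1421; +0.1421 ∈ [-0.2, 1.2) → IN Λ
#7 (10,24): internal coord 10 + (24)·τ' = +0.0589; +0.0589 ∈ [-0.2, 1.2) → IN Λ
#8 (7,16): internal coord 7 + (16)·τ' = +0.3726; +0.3726 ∈ [-0.2, 1.2) → IN Λ

2, 3, 5, 6, 7, 8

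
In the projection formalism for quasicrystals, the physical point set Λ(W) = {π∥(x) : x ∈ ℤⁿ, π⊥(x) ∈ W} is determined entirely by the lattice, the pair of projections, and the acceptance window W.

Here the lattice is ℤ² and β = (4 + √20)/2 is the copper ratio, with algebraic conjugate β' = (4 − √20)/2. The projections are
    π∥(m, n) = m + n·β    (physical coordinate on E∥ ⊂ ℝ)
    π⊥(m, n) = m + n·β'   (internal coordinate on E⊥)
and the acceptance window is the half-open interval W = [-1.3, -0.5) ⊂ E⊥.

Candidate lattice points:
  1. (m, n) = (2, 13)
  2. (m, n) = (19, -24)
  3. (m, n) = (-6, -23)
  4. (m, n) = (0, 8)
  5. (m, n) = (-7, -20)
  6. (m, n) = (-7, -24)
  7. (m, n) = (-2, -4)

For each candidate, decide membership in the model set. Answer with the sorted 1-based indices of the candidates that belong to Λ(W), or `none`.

β' = (4−√20)/2 ≈ -0.23607.
candidate 1: (m,n)=(2,13) → π∥ = 2+13·β ≈ 57.06888, π⊥ = 2+13·β' ≈ -1.06888 ∈ [-1.3, -0.5) ⇒ IN Λ
candidate 2: (m,n)=(19,-24) → π∥ = 19-24·β ≈ -82.66563, π⊥ = 19-24·β' ≈ 24.66563 ∉ [-1.3, -0.5) ⇒ out
candidate 3: (m,n)=(-6,-23) → π∥ = -6-23·β ≈ -103.42956, π⊥ = -6-23·β' ≈ -0.57044 ∈ [-1.3, -0.5) ⇒ IN Λ
candidate 4: (m,n)=(0,8) → π∥ = 0+8·β ≈ 33.88854, π⊥ = 0+8·β' ≈ -1.88854 ∉ [-1.3, -0.5) ⇒ out
candidate 5: (m,n)=(-7,-20) → π∥ = -7-20·β ≈ -91.72136, π⊥ = -7-20·β' ≈ -2.27864 ∉ [-1.3, -0.5) ⇒ out
candidate 6: (m,n)=(-7,-24) → π∥ = -7-24·β ≈ -108.66563, π⊥ = -7-24·β' ≈ -1.33437 ∉ [-1.3, -0.5) ⇒ out
candidate 7: (m,n)=(-2,-4) → π∥ = -2-4·β ≈ -18.94427, π⊥ = -2-4·β' ≈ -1.05573 ∈ [-1.3, -0.5) ⇒ IN Λ

1, 3, 7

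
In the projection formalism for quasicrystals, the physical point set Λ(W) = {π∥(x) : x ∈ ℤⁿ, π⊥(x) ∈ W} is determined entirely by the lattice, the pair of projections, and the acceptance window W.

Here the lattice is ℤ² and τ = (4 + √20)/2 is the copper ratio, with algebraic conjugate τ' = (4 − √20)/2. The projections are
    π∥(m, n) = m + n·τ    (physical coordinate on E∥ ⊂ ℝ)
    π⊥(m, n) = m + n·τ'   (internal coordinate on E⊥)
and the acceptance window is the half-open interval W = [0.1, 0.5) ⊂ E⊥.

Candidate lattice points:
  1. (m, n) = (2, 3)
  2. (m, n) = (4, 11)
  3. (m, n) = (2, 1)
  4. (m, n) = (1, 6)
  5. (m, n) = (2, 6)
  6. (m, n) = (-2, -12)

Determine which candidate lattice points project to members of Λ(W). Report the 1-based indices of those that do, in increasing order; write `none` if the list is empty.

none

Compute τ' = (4−√20)/2 = -0.2361, so π⊥(m,n) = m -0.2361·n.
candidate 1: (m,n)=(2,3) → π∥ = 2+3·τ ≈ 14.7082, π⊥ = 2+3·τ' ≈ 1.2918 ∉ [0.1, 0.5) ⇒ out
candidate 2: (m,n)=(4,11) → π∥ = 4+11·τ ≈ 50.5967, π⊥ = 4+11·τ' ≈ 1.4033 ∉ [0.1, 0.5) ⇒ out
candidate 3: (m,n)=(2,1) → π∥ = 2+1·τ ≈ 6.2361, π⊥ = 2+1·τ' ≈ 1.7639 ∉ [0.1, 0.5) ⇒ out
candidate 4: (m,n)=(1,6) → π∥ = 1+6·τ ≈ 26.4164, π⊥ = 1+6·τ' ≈ -0.4164 ∉ [0.1, 0.5) ⇒ out
candidate 5: (m,n)=(2,6) → π∥ = 2+6·τ ≈ 27.4164, π⊥ = 2+6·τ' ≈ 0.5836 ∉ [0.1, 0.5) ⇒ out
candidate 6: (m,n)=(-2,-12) → π∥ = -2-12·τ ≈ -52.8328, π⊥ = -2-12·τ' ≈ 0.8328 ∉ [0.1, 0.5) ⇒ out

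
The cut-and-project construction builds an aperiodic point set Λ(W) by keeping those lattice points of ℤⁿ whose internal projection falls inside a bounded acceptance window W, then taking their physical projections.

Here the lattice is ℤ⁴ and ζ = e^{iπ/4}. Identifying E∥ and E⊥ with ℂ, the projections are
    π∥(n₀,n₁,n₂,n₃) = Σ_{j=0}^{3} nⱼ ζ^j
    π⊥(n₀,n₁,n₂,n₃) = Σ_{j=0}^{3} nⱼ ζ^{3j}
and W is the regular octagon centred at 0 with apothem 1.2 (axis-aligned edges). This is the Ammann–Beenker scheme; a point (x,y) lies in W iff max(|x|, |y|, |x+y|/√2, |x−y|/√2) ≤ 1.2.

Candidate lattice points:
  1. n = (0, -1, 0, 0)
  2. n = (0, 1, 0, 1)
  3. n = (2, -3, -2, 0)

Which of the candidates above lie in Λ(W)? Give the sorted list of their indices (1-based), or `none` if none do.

With ζ = e^{iπ/4} the internal vectors are ζ^0,ζ^3,ζ^6,ζ^9.
#1 (0, -1, 0, 0): internal (0.707107, -0.707107); octagon support 1.000000 vs apothem 1.2 → ∈ W
#2 (0, 1, 0, 1): internal (0.000000, 1.414214); octagon support 1.414214 vs apothem 1.2 → ∉ W
#3 (2, -3, -2, 0): internal (4.121320, -0.121320); octagon support 4.121320 vs apothem 1.2 → ∉ W

1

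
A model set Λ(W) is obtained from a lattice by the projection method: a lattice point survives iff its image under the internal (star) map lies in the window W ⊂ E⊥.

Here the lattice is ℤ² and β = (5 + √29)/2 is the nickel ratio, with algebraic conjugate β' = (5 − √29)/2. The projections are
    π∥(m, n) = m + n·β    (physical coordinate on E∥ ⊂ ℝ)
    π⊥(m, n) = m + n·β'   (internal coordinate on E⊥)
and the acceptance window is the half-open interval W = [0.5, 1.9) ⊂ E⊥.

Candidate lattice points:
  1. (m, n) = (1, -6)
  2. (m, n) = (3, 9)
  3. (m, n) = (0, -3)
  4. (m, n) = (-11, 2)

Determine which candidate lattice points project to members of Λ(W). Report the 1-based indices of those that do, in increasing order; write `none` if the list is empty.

Compute β' = (5−√29)/2 = -0.19258, so π⊥(m,n) = m -0.19258·n.
#1 (1,-6): internal coord 1 + (-6)·β' = +2.15549; +2.15549 ∉ [0.5, 1.9) → out
#2 (3,9): internal coord 3 + (9)·β' = +1.26676; +1.26676 ∈ [0.5, 1.9) → IN Λ
#3 (0,-3): internal coord 0 + (-3)·β' = +0.57775; +0.57775 ∈ [0.5, 1.9) → IN Λ
#4 (-11,2): internal coord -11 + (2)·β' = -11.38516; -11.38516 ∉ [0.5, 1.9) → out

2, 3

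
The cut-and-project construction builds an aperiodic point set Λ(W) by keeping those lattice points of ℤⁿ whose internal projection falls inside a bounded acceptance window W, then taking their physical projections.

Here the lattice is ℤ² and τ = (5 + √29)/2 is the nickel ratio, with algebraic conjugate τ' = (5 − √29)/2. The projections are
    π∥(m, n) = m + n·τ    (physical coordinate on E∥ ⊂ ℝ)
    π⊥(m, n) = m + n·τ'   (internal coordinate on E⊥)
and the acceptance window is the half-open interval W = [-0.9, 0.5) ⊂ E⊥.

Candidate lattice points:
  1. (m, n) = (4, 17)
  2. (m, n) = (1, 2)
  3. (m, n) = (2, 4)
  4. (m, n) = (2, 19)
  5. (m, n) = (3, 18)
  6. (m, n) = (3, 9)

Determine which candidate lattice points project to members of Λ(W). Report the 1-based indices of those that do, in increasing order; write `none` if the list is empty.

τ' = (5−√29)/2 ≈ -0.1926.
#1 (4,17): internal coord 4 + (17)·τ' = +0.7261; +0.7261 ∉ [-0.9, 0.5) → out
#2 (1,2): internal coord 1 + (2)·τ' = +0.6148; +0.6148 ∉ [-0.9, 0.5) → out
#3 (2,4): internal coord 2 + (4)·τ' = +1.2297; +1.2297 ∉ [-0.9, 0.5) → out
#4 (2,19): internal coord 2 + (19)·τ' = -1.6591; -1.6591 ∉ [-0.9, 0.5) → out
#5 (3,18): internal coord 3 + (18)·τ' = -0.4665; -0.4665 ∈ [-0.9, 0.5) → IN Λ
#6 (3,9): internal coord 3 + (9)·τ' = +1.2668; +1.2668 ∉ [-0.9, 0.5) → out

5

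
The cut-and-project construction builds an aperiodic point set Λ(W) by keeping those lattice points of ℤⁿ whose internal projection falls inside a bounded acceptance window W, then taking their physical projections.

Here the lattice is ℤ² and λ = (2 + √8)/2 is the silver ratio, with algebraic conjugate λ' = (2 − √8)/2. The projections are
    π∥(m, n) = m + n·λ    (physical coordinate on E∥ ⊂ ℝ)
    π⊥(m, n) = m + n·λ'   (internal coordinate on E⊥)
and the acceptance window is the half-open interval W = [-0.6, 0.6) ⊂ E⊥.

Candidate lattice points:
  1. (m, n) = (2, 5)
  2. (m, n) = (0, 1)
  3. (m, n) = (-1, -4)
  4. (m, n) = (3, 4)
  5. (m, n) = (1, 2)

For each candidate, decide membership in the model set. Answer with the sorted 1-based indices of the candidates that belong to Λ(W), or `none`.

1, 2, 5

Numerically λ ≈ 2.4142 and λ' = −1/λ ≈ -0.4142.
#1 (2,5): internal coord 2 + (5)·λ' = -0.0711; -0.0711 ∈ [-0.6, 0.6) → IN Λ
#2 (0,1): internal coord 0 + (1)·λ' = -0.4142; -0.4142 ∈ [-0.6, 0.6) → IN Λ
#3 (-1,-4): internal coord -1 + (-4)·λ' = +0.6569; +0.6569 ∉ [-0.6, 0.6) → out
#4 (3,4): internal coord 3 + (4)·λ' = +1.3431; +1.3431 ∉ [-0.6, 0.6) → out
#5 (1,2): internal coord 1 + (2)·λ' = +0.1716; +0.1716 ∈ [-0.6, 0.6) → IN Λ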